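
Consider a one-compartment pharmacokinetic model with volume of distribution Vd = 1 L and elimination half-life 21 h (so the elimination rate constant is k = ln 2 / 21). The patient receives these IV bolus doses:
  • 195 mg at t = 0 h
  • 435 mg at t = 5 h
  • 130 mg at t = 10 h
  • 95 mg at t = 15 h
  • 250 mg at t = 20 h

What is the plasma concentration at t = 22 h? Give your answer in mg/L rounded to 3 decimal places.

739.447 mg/L

k = ln 2 / 21 = 0.03301 per h
Dose 1 (195 mg at t=0 h): 195·exp(−0.03301·22) = 94.334 mg/L
Dose 2 (435 mg at t=5 h): 435·exp(−0.03301·17) = 248.198 mg/L
Dose 3 (130 mg at t=10 h): 130·exp(−0.03301·12) = 87.484 mg/L
Dose 4 (95 mg at t=15 h): 95·exp(−0.03301·7) = 75.402 mg/L
Dose 5 (250 mg at t=20 h): 250·exp(−0.03301·2) = 234.029 mg/L
C(22) = 94.334 + 248.198 + 87.484 + 75.402 + 234.029 = 739.447 mg/L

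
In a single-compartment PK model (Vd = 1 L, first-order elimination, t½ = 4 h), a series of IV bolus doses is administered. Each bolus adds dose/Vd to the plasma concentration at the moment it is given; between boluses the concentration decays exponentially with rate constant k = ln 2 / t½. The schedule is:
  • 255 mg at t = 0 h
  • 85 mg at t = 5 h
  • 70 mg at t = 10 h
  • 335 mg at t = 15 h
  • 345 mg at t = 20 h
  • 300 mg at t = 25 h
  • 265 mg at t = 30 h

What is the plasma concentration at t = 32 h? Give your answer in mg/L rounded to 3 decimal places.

340.638 mg/L

k = ln 2 / 4 = 0.17329 per h
Dose 1 (255 mg at t=0 h): 255·exp(−0.17329·32) = 0.996 mg/L
Dose 2 (85 mg at t=5 h): 85·exp(−0.17329·27) = 0.790 mg/L
Dose 3 (70 mg at t=10 h): 70·exp(−0.17329·22) = 1.547 mg/L
Dose 4 (335 mg at t=15 h): 335·exp(−0.17329·17) = 17.606 mg/L
Dose 5 (345 mg at t=20 h): 345·exp(−0.17329·12) = 43.125 mg/L
Dose 6 (300 mg at t=25 h): 300·exp(−0.17329·7) = 89.191 mg/L
Dose 7 (265 mg at t=30 h): 265·exp(−0.17329·2) = 187.383 mg/L
C(32) = 0.996 + 0.790 + 1.547 + 17.606 + 43.125 + 89.191 + 187.383 = 340.638 mg/L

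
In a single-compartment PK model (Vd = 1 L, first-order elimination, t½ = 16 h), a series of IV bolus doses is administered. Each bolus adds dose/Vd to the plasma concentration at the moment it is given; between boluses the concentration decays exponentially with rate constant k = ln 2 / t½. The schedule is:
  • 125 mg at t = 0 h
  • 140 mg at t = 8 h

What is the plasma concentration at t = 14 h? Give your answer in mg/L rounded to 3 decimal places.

176.111 mg/L

k = ln 2 / 16 = 0.04332 per h
Dose 1 (125 mg at t=0 h): 125·exp(−0.04332·14) = 68.157 mg/L
Dose 2 (140 mg at t=8 h): 140·exp(−0.04332·6) = 107.955 mg/L
C(14) = 68.157 + 107.955 = 176.111 mg/L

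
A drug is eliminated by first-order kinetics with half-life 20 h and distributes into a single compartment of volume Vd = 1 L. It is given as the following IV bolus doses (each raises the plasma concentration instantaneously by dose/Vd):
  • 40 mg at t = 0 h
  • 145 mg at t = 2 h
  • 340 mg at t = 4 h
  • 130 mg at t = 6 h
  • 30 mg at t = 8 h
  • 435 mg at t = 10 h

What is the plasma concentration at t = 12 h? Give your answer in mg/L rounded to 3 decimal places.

k = ln 2 / 20 = 0.03466 per h
Dose 1 (40 mg at t=0 h): 40·exp(−0.03466·12) = 26.390 mg/L
Dose 2 (145 mg at t=2 h): 145·exp(−0.03466·10) = 102.530 mg/L
Dose 3 (340 mg at t=4 h): 340·exp(−0.03466·8) = 257.672 mg/L
Dose 4 (130 mg at t=6 h): 130·exp(−0.03466·6) = 105.593 mg/L
Dose 5 (30 mg at t=8 h): 30·exp(−0.03466·4) = 26.117 mg/L
Dose 6 (435 mg at t=10 h): 435·exp(−0.03466·2) = 405.869 mg/L
C(12) = 26.390 + 102.530 + 257.672 + 105.593 + 26.117 + 405.869 = 924.171 mg/L

924.171 mg/L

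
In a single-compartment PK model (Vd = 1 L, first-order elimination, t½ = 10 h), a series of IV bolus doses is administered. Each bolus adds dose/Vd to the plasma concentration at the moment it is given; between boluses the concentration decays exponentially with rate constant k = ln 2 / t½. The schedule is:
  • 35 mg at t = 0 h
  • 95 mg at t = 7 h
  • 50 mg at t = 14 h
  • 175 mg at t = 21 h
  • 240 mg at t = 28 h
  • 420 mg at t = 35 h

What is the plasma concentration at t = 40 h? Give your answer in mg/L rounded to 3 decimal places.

468.421 mg/L

k = ln 2 / 10 = 0.06931 per h
Dose 1 (35 mg at t=0 h): 35·exp(−0.06931·40) = 2.188 mg/L
Dose 2 (95 mg at t=7 h): 95·exp(−0.06931·33) = 9.645 mg/L
Dose 3 (50 mg at t=14 h): 50·exp(−0.06931·26) = 8.247 mg/L
Dose 4 (175 mg at t=21 h): 175·exp(−0.06931·19) = 46.890 mg/L
Dose 5 (240 mg at t=28 h): 240·exp(−0.06931·12) = 104.466 mg/L
Dose 6 (420 mg at t=35 h): 420·exp(−0.06931·5) = 296.985 mg/L
C(40) = 2.188 + 9.645 + 8.247 + 46.890 + 104.466 + 296.985 = 468.421 mg/L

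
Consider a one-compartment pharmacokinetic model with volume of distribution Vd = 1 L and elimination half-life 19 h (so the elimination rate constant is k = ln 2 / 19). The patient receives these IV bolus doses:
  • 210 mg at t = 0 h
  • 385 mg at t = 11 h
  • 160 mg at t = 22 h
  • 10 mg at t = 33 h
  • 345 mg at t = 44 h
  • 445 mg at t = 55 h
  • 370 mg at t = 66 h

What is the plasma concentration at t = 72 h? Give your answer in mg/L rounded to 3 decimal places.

k = ln 2 / 19 = 0.03648 per h
Dose 1 (210 mg at t=0 h): 210·exp(−0.03648·72) = 15.187 mg/L
Dose 2 (385 mg at t=11 h): 385·exp(−0.03648·61) = 41.591 mg/L
Dose 3 (160 mg at t=22 h): 160·exp(−0.03648·50) = 25.819 mg/L
Dose 4 (10 mg at t=33 h): 10·exp(−0.03648·39) = 2.410 mg/L
Dose 5 (345 mg at t=44 h): 345·exp(−0.03648·28) = 124.221 mg/L
Dose 6 (445 mg at t=55 h): 445·exp(−0.03648·17) = 239.341 mg/L
Dose 7 (370 mg at t=66 h): 370·exp(−0.03648·6) = 297.262 mg/L
C(72) = 15.187 + 41.591 + 25.819 + 2.410 + 124.221 + 239.341 + 297.262 = 745.832 mg/L

745.832 mg/L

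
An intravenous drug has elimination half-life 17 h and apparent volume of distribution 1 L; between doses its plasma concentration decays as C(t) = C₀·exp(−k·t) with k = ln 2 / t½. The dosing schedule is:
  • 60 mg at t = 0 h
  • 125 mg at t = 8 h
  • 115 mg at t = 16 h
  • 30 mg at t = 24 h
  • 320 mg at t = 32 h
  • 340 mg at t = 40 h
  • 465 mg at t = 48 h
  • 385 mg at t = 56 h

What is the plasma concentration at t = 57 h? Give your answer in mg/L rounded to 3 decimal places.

k = ln 2 / 17 = 0.04077 per h
Dose 1 (60 mg at t=0 h): 60·exp(−0.04077·57) = 5.872 mg/L
Dose 2 (125 mg at t=8 h): 125·exp(−0.04077·49) = 16.953 mg/L
Dose 3 (115 mg at t=16 h): 115·exp(−0.04077·41) = 21.611 mg/L
Dose 4 (30 mg at t=24 h): 30·exp(−0.04077·33) = 7.812 mg/L
Dose 5 (320 mg at t=32 h): 320·exp(−0.04077·25) = 115.467 mg/L
Dose 6 (340 mg at t=40 h): 340·exp(−0.04077·17) = 170.000 mg/L
Dose 7 (465 mg at t=48 h): 465·exp(−0.04077·9) = 322.169 mg/L
Dose 8 (385 mg at t=56 h): 385·exp(−0.04077·1) = 369.618 mg/L
C(57) = 5.872 + 16.953 + 21.611 + 7.812 + 115.467 + 170.000 + 322.169 + 369.618 = 1029.503 mg/L

1029.503 mg/L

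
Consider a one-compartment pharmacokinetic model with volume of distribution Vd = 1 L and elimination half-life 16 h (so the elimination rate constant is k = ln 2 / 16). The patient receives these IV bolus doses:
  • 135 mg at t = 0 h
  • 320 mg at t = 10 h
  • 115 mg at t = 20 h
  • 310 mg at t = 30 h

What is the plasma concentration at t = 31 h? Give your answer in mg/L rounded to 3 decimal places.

532.347 mg/L

k = ln 2 / 16 = 0.04332 per h
Dose 1 (135 mg at t=0 h): 135·exp(−0.04332·31) = 35.244 mg/L
Dose 2 (320 mg at t=10 h): 320·exp(−0.04332·21) = 128.839 mg/L
Dose 3 (115 mg at t=20 h): 115·exp(−0.04332·11) = 71.407 mg/L
Dose 4 (310 mg at t=30 h): 310·exp(−0.04332·1) = 296.857 mg/L
C(31) = 35.244 + 128.839 + 71.407 + 296.857 = 532.347 mg/L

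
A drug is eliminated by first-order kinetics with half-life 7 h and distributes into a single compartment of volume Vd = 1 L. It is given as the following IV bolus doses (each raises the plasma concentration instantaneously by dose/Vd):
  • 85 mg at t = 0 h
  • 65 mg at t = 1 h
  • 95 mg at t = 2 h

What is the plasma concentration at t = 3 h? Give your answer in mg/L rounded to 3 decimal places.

202.520 mg/L

k = ln 2 / 7 = 0.09902 per h
Dose 1 (85 mg at t=0 h): 85·exp(−0.09902·3) = 63.155 mg/L
Dose 2 (65 mg at t=1 h): 65·exp(−0.09902·2) = 53.322 mg/L
Dose 3 (95 mg at t=2 h): 95·exp(−0.09902·1) = 86.044 mg/L
C(3) = 63.155 + 53.322 + 86.044 = 202.520 mg/L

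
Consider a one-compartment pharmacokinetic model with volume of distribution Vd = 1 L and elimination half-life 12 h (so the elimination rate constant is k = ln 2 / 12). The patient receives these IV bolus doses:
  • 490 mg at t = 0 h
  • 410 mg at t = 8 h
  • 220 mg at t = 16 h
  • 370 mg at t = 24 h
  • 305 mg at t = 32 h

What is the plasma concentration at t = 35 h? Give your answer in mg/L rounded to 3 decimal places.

k = ln 2 / 12 = 0.05776 per h
Dose 1 (490 mg at t=0 h): 490·exp(−0.05776·35) = 64.892 mg/L
Dose 2 (410 mg at t=8 h): 410·exp(−0.05776·27) = 86.192 mg/L
Dose 3 (220 mg at t=16 h): 220·exp(−0.05776·19) = 73.416 mg/L
Dose 4 (370 mg at t=24 h): 370·exp(−0.05776·11) = 196.001 mg/L
Dose 5 (305 mg at t=32 h): 305·exp(−0.05776·3) = 256.473 mg/L
C(35) = 64.892 + 86.192 + 73.416 + 196.001 + 256.473 = 676.974 mg/L

676.974 mg/L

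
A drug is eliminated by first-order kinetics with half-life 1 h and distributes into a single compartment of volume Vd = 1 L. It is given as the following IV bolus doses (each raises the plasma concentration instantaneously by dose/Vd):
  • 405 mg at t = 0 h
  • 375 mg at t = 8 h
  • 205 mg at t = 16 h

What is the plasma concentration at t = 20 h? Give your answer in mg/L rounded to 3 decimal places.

k = ln 2 / 1 = 0.69315 per h
Dose 1 (405 mg at t=0 h): 405·exp(−0.69315·20) = 0.000 mg/L
Dose 2 (375 mg at t=8 h): 375·exp(−0.69315·12) = 0.092 mg/L
Dose 3 (205 mg at t=16 h): 205·exp(−0.69315·4) = 12.812 mg/L
C(20) = 0.000 + 0.092 + 12.812 = 12.904 mg/L

12.904 mg/L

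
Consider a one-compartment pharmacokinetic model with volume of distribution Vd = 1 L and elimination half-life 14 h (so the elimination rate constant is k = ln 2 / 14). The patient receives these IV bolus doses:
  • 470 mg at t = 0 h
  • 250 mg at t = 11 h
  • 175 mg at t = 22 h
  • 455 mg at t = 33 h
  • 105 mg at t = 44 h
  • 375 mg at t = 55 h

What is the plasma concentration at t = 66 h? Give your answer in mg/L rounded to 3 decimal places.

395.795 mg/L

k = ln 2 / 14 = 0.04951 per h
Dose 1 (470 mg at t=0 h): 470·exp(−0.04951·66) = 17.904 mg/L
Dose 2 (250 mg at t=11 h): 250·exp(−0.04951·55) = 16.418 mg/L
Dose 3 (175 mg at t=22 h): 175·exp(−0.04951·44) = 19.813 mg/L
Dose 4 (455 mg at t=33 h): 455·exp(−0.04951·33) = 88.806 mg/L
Dose 5 (105 mg at t=44 h): 105·exp(−0.04951·22) = 35.330 mg/L
Dose 6 (375 mg at t=55 h): 375·exp(−0.04951·11) = 217.524 mg/L
C(66) = 17.904 + 16.418 + 19.813 + 88.806 + 35.330 + 217.524 = 395.795 mg/L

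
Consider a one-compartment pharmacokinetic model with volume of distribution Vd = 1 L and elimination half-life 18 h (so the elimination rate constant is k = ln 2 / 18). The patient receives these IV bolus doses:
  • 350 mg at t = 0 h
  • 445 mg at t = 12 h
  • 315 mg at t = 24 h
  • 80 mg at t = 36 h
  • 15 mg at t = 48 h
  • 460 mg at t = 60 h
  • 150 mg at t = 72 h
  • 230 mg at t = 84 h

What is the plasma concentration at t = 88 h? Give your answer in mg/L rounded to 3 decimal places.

k = ln 2 / 18 = 0.03851 per h
Dose 1 (350 mg at t=0 h): 350·exp(−0.03851·88) = 11.813 mg/L
Dose 2 (445 mg at t=12 h): 445·exp(−0.03851·76) = 23.842 mg/L
Dose 3 (315 mg at t=24 h): 315·exp(−0.03851·64) = 26.791 mg/L
Dose 4 (80 mg at t=36 h): 80·exp(−0.03851·52) = 10.801 mg/L
Dose 5 (15 mg at t=48 h): 15·exp(−0.03851·40) = 3.215 mg/L
Dose 6 (460 mg at t=60 h): 460·exp(−0.03851·28) = 156.491 mg/L
Dose 7 (150 mg at t=72 h): 150·exp(−0.03851·16) = 81.004 mg/L
Dose 8 (230 mg at t=84 h): 230·exp(−0.03851·4) = 197.166 mg/L
C(88) = 11.813 + 23.842 + 26.791 + 10.801 + 3.215 + 156.491 + 81.004 + 197.166 = 511.123 mg/L

511.123 mg/L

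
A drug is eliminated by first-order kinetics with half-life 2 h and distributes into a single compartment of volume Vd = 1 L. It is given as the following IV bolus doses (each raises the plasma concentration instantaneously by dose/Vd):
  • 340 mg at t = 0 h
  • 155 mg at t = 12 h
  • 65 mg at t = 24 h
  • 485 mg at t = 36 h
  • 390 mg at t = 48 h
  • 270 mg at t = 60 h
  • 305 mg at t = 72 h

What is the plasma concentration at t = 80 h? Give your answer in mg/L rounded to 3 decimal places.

19.332 mg/L

k = ln 2 / 2 = 0.34657 per h
Dose 1 (340 mg at t=0 h): 340·exp(−0.34657·80) = 0.000 mg/L
Dose 2 (155 mg at t=12 h): 155·exp(−0.34657·68) = 0.000 mg/L
Dose 3 (65 mg at t=24 h): 65·exp(−0.34657·56) = 0.000 mg/L
Dose 4 (485 mg at t=36 h): 485·exp(−0.34657·44) = 0.000 mg/L
Dose 5 (390 mg at t=48 h): 390·exp(−0.34657·32) = 0.006 mg/L
Dose 6 (270 mg at t=60 h): 270·exp(−0.34657·20) = 0.264 mg/L
Dose 7 (305 mg at t=72 h): 305·exp(−0.34657·8) = 19.062 mg/L
C(80) = 0.000 + 0.000 + 0.000 + 0.000 + 0.006 + 0.264 + 19.062 = 19.332 mg/L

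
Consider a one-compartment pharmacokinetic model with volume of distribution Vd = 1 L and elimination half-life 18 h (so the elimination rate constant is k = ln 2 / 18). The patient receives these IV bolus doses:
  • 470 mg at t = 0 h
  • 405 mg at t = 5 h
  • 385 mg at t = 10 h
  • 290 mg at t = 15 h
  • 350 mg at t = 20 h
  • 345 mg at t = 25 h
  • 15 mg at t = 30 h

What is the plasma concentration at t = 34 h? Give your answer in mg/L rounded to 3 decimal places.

k = ln 2 / 18 = 0.03851 per h
Dose 1 (470 mg at t=0 h): 470·exp(−0.03851·34) = 126.907 mg/L
Dose 2 (405 mg at t=5 h): 405·exp(−0.03851·29) = 132.575 mg/L
Dose 3 (385 mg at t=10 h): 385·exp(−0.03851·24) = 152.787 mg/L
Dose 4 (290 mg at t=15 h): 290·exp(−0.03851·19) = 139.522 mg/L
Dose 5 (350 mg at t=20 h): 350·exp(−0.03851·14) = 204.143 mg/L
Dose 6 (345 mg at t=25 h): 345·exp(−0.03851·9) = 243.952 mg/L
Dose 7 (15 mg at t=30 h): 15·exp(−0.03851·4) = 12.859 mg/L
C(34) = 126.907 + 132.575 + 152.787 + 139.522 + 204.143 + 243.952 + 12.859 = 1012.745 mg/L

1012.745 mg/L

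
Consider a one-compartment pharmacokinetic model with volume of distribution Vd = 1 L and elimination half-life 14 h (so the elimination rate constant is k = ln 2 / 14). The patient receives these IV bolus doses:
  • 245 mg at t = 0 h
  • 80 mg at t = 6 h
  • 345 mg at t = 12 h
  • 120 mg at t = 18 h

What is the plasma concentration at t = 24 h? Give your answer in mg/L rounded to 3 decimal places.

387.093 mg/L

k = ln 2 / 14 = 0.04951 per h
Dose 1 (245 mg at t=0 h): 245·exp(−0.04951·24) = 74.665 mg/L
Dose 2 (80 mg at t=6 h): 80·exp(−0.04951·18) = 32.813 mg/L
Dose 3 (345 mg at t=12 h): 345·exp(−0.04951·12) = 190.455 mg/L
Dose 4 (120 mg at t=18 h): 120·exp(−0.04951·6) = 89.160 mg/L
C(24) = 74.665 + 32.813 + 190.455 + 89.160 = 387.093 mg/L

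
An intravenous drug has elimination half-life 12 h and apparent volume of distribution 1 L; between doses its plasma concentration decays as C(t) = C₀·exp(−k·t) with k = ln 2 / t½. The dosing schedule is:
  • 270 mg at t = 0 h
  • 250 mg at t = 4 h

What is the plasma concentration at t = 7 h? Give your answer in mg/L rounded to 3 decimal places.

390.427 mg/L

k = ln 2 / 12 = 0.05776 per h
Dose 1 (270 mg at t=0 h): 270·exp(−0.05776·7) = 180.203 mg/L
Dose 2 (250 mg at t=4 h): 250·exp(−0.05776·3) = 210.224 mg/L
C(7) = 180.203 + 210.224 = 390.427 mg/L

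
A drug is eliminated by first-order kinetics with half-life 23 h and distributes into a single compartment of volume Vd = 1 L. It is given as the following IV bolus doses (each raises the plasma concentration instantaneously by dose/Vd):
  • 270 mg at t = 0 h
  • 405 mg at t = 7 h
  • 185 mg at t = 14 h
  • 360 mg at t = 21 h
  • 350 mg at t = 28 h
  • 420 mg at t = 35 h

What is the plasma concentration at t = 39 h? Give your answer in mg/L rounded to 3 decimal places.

1157.657 mg/L

k = ln 2 / 23 = 0.03014 per h
Dose 1 (270 mg at t=0 h): 270·exp(−0.03014·39) = 83.353 mg/L
Dose 2 (405 mg at t=7 h): 405·exp(−0.03014·32) = 154.394 mg/L
Dose 3 (185 mg at t=14 h): 185·exp(−0.03014·25) = 87.089 mg/L
Dose 4 (360 mg at t=21 h): 360·exp(−0.03014·18) = 209.273 mg/L
Dose 5 (350 mg at t=28 h): 350·exp(−0.03014·11) = 251.245 mg/L
Dose 6 (420 mg at t=35 h): 420·exp(−0.03014·4) = 372.303 mg/L
C(39) = 83.353 + 154.394 + 87.089 + 209.273 + 251.245 + 372.303 = 1157.657 mg/L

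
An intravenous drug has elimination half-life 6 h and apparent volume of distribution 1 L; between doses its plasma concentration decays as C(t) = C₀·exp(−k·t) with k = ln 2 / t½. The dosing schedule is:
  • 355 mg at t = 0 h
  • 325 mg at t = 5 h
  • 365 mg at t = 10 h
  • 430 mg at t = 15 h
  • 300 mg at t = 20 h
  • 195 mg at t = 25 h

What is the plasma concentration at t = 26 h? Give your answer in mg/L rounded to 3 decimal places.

548.210 mg/L

k = ln 2 / 6 = 0.11552 per h
Dose 1 (355 mg at t=0 h): 355·exp(−0.11552·26) = 17.610 mg/L
Dose 2 (325 mg at t=5 h): 325·exp(−0.11552·21) = 28.726 mg/L
Dose 3 (365 mg at t=10 h): 365·exp(−0.11552·16) = 57.484 mg/L
Dose 4 (430 mg at t=15 h): 430·exp(−0.11552·11) = 120.665 mg/L
Dose 5 (300 mg at t=20 h): 300·exp(−0.11552·6) = 150.000 mg/L
Dose 6 (195 mg at t=25 h): 195·exp(−0.11552·1) = 173.725 mg/L
C(26) = 17.610 + 28.726 + 57.484 + 120.665 + 150.000 + 173.725 = 548.210 mg/L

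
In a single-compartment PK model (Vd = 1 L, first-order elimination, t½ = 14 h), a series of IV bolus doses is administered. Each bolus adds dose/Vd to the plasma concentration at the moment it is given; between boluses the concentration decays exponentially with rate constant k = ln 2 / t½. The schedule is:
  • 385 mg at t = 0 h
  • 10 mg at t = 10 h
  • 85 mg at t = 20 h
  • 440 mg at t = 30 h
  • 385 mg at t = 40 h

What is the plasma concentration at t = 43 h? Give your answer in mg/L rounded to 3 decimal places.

k = ln 2 / 14 = 0.04951 per h
Dose 1 (385 mg at t=0 h): 385·exp(−0.04951·43) = 45.800 mg/L
Dose 2 (10 mg at t=10 h): 10·exp(−0.04951·33) = 1.952 mg/L
Dose 3 (85 mg at t=20 h): 85·exp(−0.04951·23) = 27.219 mg/L
Dose 4 (440 mg at t=30 h): 440·exp(−0.04951·13) = 231.166 mg/L
Dose 5 (385 mg at t=40 h): 385·exp(−0.04951·3) = 331.860 mg/L
C(43) = 45.800 + 1.952 + 27.219 + 231.166 + 331.860 = 637.997 mg/L

637.997 mg/L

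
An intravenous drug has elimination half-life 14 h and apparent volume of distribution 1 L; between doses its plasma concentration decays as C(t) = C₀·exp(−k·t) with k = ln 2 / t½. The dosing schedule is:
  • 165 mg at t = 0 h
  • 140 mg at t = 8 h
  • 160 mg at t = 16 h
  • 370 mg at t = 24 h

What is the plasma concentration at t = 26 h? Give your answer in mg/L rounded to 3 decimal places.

k = ln 2 / 14 = 0.04951 per h
Dose 1 (165 mg at t=0 h): 165·exp(−0.04951·26) = 45.544 mg/L
Dose 2 (140 mg at t=8 h): 140·exp(−0.04951·18) = 57.423 mg/L
Dose 3 (160 mg at t=16 h): 160·exp(−0.04951·10) = 97.521 mg/L
Dose 4 (370 mg at t=24 h): 370·exp(−0.04951·2) = 335.118 mg/L
C(26) = 45.544 + 57.423 + 97.521 + 335.118 = 535.606 mg/L

535.606 mg/L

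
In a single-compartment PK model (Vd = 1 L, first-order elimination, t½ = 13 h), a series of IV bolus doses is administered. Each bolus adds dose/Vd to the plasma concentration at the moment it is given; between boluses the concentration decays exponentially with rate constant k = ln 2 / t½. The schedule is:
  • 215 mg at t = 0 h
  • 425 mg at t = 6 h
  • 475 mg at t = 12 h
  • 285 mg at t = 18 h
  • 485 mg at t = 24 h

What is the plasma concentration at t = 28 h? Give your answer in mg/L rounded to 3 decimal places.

941.280 mg/L

k = ln 2 / 13 = 0.05332 per h
Dose 1 (215 mg at t=0 h): 215·exp(−0.05332·28) = 48.313 mg/L
Dose 2 (425 mg at t=6 h): 425·exp(−0.05332·22) = 131.508 mg/L
Dose 3 (475 mg at t=12 h): 475·exp(−0.05332·16) = 202.393 mg/L
Dose 4 (285 mg at t=18 h): 285·exp(−0.05332·10) = 167.218 mg/L
Dose 5 (485 mg at t=24 h): 485·exp(−0.05332·4) = 391.848 mg/L
C(28) = 48.313 + 131.508 + 202.393 + 167.218 + 391.848 = 941.280 mg/L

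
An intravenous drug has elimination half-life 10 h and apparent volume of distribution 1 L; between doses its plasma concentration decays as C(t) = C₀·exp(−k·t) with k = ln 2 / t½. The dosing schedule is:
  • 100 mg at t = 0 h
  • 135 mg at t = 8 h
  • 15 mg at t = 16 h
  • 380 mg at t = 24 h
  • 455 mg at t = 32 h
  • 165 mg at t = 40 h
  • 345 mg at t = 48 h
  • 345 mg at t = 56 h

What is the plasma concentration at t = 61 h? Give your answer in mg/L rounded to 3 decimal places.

518.297 mg/L

k = ln 2 / 10 = 0.06931 per h
Dose 1 (100 mg at t=0 h): 100·exp(−0.06931·61) = 1.458 mg/L
Dose 2 (135 mg at t=8 h): 135·exp(−0.06931·53) = 3.427 mg/L
Dose 3 (15 mg at t=16 h): 15·exp(−0.06931·45) = 0.663 mg/L
Dose 4 (380 mg at t=24 h): 380·exp(−0.06931·37) = 29.240 mg/L
Dose 5 (455 mg at t=32 h): 455·exp(−0.06931·29) = 60.957 mg/L
Dose 6 (165 mg at t=40 h): 165·exp(−0.06931·21) = 38.488 mg/L
Dose 7 (345 mg at t=48 h): 345·exp(−0.06931·13) = 140.114 mg/L
Dose 8 (345 mg at t=56 h): 345·exp(−0.06931·5) = 243.952 mg/L
C(61) = 1.458 + 3.427 + 0.663 + 29.240 + 60.957 + 38.488 + 140.114 + 243.952 = 518.297 mg/L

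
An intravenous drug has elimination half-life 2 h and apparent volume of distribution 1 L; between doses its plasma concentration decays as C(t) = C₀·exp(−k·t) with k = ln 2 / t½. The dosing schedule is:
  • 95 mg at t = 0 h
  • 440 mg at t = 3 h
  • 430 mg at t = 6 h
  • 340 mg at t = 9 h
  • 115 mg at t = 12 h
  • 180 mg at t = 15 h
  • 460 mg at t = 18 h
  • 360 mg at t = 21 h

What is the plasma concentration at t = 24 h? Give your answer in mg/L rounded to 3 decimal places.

197.576 mg/L

k = ln 2 / 2 = 0.34657 per h
Dose 1 (95 mg at t=0 h): 95·exp(−0.34657·24) = 0.023 mg/L
Dose 2 (440 mg at t=3 h): 440·exp(−0.34657·21) = 0.304 mg/L
Dose 3 (430 mg at t=6 h): 430·exp(−0.34657·18) = 0.840 mg/L
Dose 4 (340 mg at t=9 h): 340·exp(−0.34657·15) = 1.878 mg/L
Dose 5 (115 mg at t=12 h): 115·exp(−0.34657·12) = 1.797 mg/L
Dose 6 (180 mg at t=15 h): 180·exp(−0.34657·9) = 7.955 mg/L
Dose 7 (460 mg at t=18 h): 460·exp(−0.34657·6) = 57.500 mg/L
Dose 8 (360 mg at t=21 h): 360·exp(−0.34657·3) = 127.279 mg/L
C(24) = 0.023 + 0.304 + 0.840 + 1.878 + 1.797 + 7.955 + 57.500 + 127.279 = 197.576 mg/L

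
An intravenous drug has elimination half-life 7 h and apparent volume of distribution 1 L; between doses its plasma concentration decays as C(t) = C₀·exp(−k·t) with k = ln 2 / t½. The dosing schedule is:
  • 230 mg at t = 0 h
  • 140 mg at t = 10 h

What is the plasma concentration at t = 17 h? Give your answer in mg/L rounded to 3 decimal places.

112.722 mg/L

k = ln 2 / 7 = 0.09902 per h
Dose 1 (230 mg at t=0 h): 230·exp(−0.09902·17) = 42.722 mg/L
Dose 2 (140 mg at t=10 h): 140·exp(−0.09902·7) = 70.000 mg/L
C(17) = 42.722 + 70.000 = 112.722 mg/L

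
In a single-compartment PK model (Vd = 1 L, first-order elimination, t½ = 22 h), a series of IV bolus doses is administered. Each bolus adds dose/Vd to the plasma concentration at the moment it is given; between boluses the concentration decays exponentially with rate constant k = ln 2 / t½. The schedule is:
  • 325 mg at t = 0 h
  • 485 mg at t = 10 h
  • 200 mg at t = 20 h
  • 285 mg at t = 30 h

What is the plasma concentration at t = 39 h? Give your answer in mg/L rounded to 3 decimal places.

614.163 mg/L

k = ln 2 / 22 = 0.03151 per h
Dose 1 (325 mg at t=0 h): 325·exp(−0.03151·39) = 95.113 mg/L
Dose 2 (485 mg at t=10 h): 485·exp(−0.03151·29) = 194.504 mg/L
Dose 3 (200 mg at t=20 h): 200·exp(−0.03151·19) = 109.913 mg/L
Dose 4 (285 mg at t=30 h): 285·exp(−0.03151·9) = 214.633 mg/L
C(39) = 95.113 + 194.504 + 109.913 + 214.633 = 614.163 mg/L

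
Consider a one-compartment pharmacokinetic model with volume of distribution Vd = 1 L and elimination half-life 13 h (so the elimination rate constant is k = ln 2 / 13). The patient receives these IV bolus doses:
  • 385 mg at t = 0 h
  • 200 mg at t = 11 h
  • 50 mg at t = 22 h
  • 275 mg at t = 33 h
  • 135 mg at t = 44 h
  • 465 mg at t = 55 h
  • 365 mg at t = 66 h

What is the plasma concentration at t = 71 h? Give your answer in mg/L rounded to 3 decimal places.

566.535 mg/L

k = ln 2 / 13 = 0.05332 per h
Dose 1 (385 mg at t=0 h): 385·exp(−0.05332·71) = 8.737 mg/L
Dose 2 (200 mg at t=11 h): 200·exp(−0.05332·60) = 8.159 mg/L
Dose 3 (50 mg at t=22 h): 50·exp(−0.05332·49) = 3.667 mg/L
Dose 4 (275 mg at t=33 h): 275·exp(−0.05332·38) = 36.258 mg/L
Dose 5 (135 mg at t=44 h): 135·exp(−0.05332·27) = 31.998 mg/L
Dose 6 (465 mg at t=55 h): 465·exp(−0.05332·16) = 198.132 mg/L
Dose 7 (365 mg at t=66 h): 365·exp(−0.05332·5) = 279.584 mg/L
C(71) = 8.737 + 8.159 + 3.667 + 36.258 + 31.998 + 198.132 + 279.584 = 566.535 mg/L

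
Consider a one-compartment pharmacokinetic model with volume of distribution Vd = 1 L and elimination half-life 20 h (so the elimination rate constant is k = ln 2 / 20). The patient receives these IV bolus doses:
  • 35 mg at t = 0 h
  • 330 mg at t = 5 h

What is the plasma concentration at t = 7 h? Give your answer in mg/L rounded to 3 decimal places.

335.361 mg/L

k = ln 2 / 20 = 0.03466 per h
Dose 1 (35 mg at t=0 h): 35·exp(−0.03466·7) = 27.460 mg/L
Dose 2 (330 mg at t=5 h): 330·exp(−0.03466·2) = 307.901 mg/L
C(7) = 27.460 + 307.901 = 335.361 mg/L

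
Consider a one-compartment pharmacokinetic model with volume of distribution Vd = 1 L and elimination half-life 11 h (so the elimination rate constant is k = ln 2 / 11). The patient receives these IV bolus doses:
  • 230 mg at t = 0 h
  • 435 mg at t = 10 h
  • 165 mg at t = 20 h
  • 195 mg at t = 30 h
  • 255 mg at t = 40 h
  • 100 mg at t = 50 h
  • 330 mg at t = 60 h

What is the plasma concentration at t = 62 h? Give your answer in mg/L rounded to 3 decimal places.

k = ln 2 / 11 = 0.06301 per h
Dose 1 (230 mg at t=0 h): 230·exp(−0.06301·62) = 4.624 mg/L
Dose 2 (435 mg at t=10 h): 435·exp(−0.06301·52) = 16.422 mg/L
Dose 3 (165 mg at t=20 h): 165·exp(−0.06301·42) = 11.698 mg/L
Dose 4 (195 mg at t=30 h): 195·exp(−0.06301·32) = 25.960 mg/L
Dose 5 (255 mg at t=40 h): 255·exp(−0.06301·22) = 63.750 mg/L
Dose 6 (100 mg at t=50 h): 100·exp(−0.06301·12) = 46.947 mg/L
Dose 7 (330 mg at t=60 h): 330·exp(−0.06301·2) = 290.925 mg/L
C(62) = 4.624 + 16.422 + 11.698 + 25.960 + 63.750 + 46.947 + 290.925 = 460.326 mg/L

460.326 mg/L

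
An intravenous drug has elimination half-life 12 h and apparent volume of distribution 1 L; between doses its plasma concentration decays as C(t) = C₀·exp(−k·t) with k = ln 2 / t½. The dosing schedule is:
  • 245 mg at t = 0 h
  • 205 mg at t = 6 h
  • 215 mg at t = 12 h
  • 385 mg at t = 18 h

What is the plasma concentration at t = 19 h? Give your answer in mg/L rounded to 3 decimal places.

k = ln 2 / 12 = 0.05776 per h
Dose 1 (245 mg at t=0 h): 245·exp(−0.05776·19) = 81.759 mg/L
Dose 2 (205 mg at t=6 h): 205·exp(−0.05776·13) = 96.747 mg/L
Dose 3 (215 mg at t=12 h): 215·exp(−0.05776·7) = 143.495 mg/L
Dose 4 (385 mg at t=18 h): 385·exp(−0.05776·1) = 363.392 mg/L
C(19) = 81.759 + 96.747 + 143.495 + 363.392 = 685.393 mg/L

685.393 mg/L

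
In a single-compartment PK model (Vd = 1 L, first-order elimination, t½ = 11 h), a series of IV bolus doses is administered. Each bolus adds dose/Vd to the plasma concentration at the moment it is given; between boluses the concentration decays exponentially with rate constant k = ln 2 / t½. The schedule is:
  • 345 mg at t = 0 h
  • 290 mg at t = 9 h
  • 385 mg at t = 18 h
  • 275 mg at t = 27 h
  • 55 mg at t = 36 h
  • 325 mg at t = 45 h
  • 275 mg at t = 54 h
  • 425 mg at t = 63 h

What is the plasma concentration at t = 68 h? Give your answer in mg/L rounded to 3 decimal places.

k = ln 2 / 11 = 0.06301 per h
Dose 1 (345 mg at t=0 h): 345·exp(−0.06301·68) = 4.752 mg/L
Dose 2 (290 mg at t=9 h): 290·exp(−0.06301·59) = 7.043 mg/L
Dose 3 (385 mg at t=18 h): 385·exp(−0.06301·50) = 16.487 mg/L
Dose 4 (275 mg at t=27 h): 275·exp(−0.06301·41) = 20.764 mg/L
Dose 5 (55 mg at t=36 h): 55·exp(−0.06301·32) = 7.322 mg/L
Dose 6 (325 mg at t=45 h): 325·exp(−0.06301·23) = 76.288 mg/L
Dose 7 (275 mg at t=54 h): 275·exp(−0.06301·14) = 113.816 mg/L
Dose 8 (425 mg at t=63 h): 425·exp(−0.06301·5) = 310.140 mg/L
C(68) = 4.752 + 7.043 + 16.487 + 20.764 + 7.322 + 76.288 + 113.816 + 310.140 = 556.613 mg/L

556.613 mg/L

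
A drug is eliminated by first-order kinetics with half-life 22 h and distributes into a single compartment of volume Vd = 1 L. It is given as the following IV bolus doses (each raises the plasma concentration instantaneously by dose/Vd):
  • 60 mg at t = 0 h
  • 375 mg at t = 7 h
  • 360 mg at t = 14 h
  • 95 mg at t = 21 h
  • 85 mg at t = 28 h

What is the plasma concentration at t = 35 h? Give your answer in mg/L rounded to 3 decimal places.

490.176 mg/L

k = ln 2 / 22 = 0.03151 per h
Dose 1 (60 mg at t=0 h): 60·exp(−0.03151·35) = 19.918 mg/L
Dose 2 (375 mg at t=7 h): 375·exp(−0.03151·28) = 155.204 mg/L
Dose 3 (360 mg at t=14 h): 360·exp(−0.03151·21) = 185.761 mg/L
Dose 4 (95 mg at t=21 h): 95·exp(−0.03151·14) = 61.117 mg/L
Dose 5 (85 mg at t=28 h): 85·exp(−0.03151·7) = 68.177 mg/L
C(35) = 19.918 + 155.204 + 185.761 + 61.117 + 68.177 = 490.176 mg/L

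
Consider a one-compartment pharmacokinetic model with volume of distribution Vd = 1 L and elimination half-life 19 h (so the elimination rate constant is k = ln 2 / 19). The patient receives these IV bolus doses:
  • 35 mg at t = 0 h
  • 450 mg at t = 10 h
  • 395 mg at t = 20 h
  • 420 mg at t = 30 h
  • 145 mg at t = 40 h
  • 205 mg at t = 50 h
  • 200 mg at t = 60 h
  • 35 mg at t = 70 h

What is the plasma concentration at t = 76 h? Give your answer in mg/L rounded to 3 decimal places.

430.405 mg/L

k = ln 2 / 19 = 0.03648 per h
Dose 1 (35 mg at t=0 h): 35·exp(−0.03648·76) = 2.188 mg/L
Dose 2 (450 mg at t=10 h): 450·exp(−0.03648·66) = 40.507 mg/L
Dose 3 (395 mg at t=20 h): 395·exp(−0.03648·56) = 51.210 mg/L
Dose 4 (420 mg at t=30 h): 420·exp(−0.03648·46) = 78.422 mg/L
Dose 5 (145 mg at t=40 h): 145·exp(−0.03648·36) = 38.994 mg/L
Dose 6 (205 mg at t=50 h): 205·exp(−0.03648·26) = 79.400 mg/L
Dose 7 (200 mg at t=60 h): 200·exp(−0.03648·16) = 111.566 mg/L
Dose 8 (35 mg at t=70 h): 35·exp(−0.03648·6) = 28.119 mg/L
C(76) = 2.188 + 40.507 + 51.210 + 78.422 + 38.994 + 79.400 + 111.566 + 28.119 = 430.405 mg/L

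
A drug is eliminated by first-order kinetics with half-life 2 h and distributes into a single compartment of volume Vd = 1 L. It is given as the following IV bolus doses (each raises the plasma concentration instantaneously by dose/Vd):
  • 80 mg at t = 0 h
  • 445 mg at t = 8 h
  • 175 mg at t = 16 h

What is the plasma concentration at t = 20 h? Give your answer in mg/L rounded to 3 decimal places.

k = ln 2 / 2 = 0.34657 per h
Dose 1 (80 mg at t=0 h): 80·exp(−0.34657·20) = 0.078 mg/L
Dose 2 (445 mg at t=8 h): 445·exp(−0.34657·12) = 6.953 mg/L
Dose 3 (175 mg at t=16 h): 175·exp(−0.34657·4) = 43.750 mg/L
C(20) = 0.078 + 6.953 + 43.750 = 50.781 mg/L

50.781 mg/L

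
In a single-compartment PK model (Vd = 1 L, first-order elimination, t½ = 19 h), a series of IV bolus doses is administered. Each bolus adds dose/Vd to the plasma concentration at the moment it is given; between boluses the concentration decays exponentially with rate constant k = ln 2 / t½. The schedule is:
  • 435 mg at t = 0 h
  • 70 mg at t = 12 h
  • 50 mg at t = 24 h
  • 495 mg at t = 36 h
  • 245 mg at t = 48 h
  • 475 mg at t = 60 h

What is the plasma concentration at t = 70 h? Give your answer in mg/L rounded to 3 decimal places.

634.410 mg/L

k = ln 2 / 19 = 0.03648 per h
Dose 1 (435 mg at t=0 h): 435·exp(−0.03648·70) = 33.840 mg/L
Dose 2 (70 mg at t=12 h): 70·exp(−0.03648·58) = 8.437 mg/L
Dose 3 (50 mg at t=24 h): 50·exp(−0.03648·46) = 9.336 mg/L
Dose 4 (495 mg at t=36 h): 495·exp(−0.03648·34) = 143.192 mg/L
Dose 5 (245 mg at t=48 h): 245·exp(−0.03648·22) = 109.801 mg/L
Dose 6 (475 mg at t=60 h): 475·exp(−0.03648·10) = 329.805 mg/L
C(70) = 33.840 + 8.437 + 9.336 + 143.192 + 109.801 + 329.805 = 634.410 mg/L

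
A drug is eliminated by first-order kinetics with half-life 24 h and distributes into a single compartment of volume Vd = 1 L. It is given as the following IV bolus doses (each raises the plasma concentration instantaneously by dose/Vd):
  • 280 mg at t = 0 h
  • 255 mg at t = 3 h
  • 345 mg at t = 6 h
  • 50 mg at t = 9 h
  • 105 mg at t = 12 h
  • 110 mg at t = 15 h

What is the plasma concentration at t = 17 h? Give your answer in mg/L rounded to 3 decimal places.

k = ln 2 / 24 = 0.02888 per h
Dose 1 (280 mg at t=0 h): 280·exp(−0.02888·17) = 171.367 mg/L
Dose 2 (255 mg at t=3 h): 255·exp(−0.02888·14) = 170.192 mg/L
Dose 3 (345 mg at t=6 h): 345·exp(−0.02888·11) = 251.100 mg/L
Dose 4 (50 mg at t=9 h): 50·exp(−0.02888·8) = 39.685 mg/L
Dose 5 (105 mg at t=12 h): 105·exp(−0.02888·5) = 90.881 mg/L
Dose 6 (110 mg at t=15 h): 110·exp(−0.02888·2) = 103.826 mg/L
C(17) = 171.367 + 170.192 + 251.100 + 39.685 + 90.881 + 103.826 = 827.052 mg/L

827.052 mg/L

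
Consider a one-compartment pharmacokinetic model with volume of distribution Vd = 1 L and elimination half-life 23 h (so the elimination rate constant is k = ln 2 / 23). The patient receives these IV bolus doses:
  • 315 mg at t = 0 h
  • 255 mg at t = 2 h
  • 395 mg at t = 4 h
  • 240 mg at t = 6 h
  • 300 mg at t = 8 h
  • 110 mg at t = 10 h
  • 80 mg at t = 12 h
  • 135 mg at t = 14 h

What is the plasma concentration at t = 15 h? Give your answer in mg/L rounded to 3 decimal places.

k = ln 2 / 23 = 0.03014 per h
Dose 1 (315 mg at t=0 h): 315·exp(−0.03014·15) = 200.441 mg/L
Dose 2 (255 mg at t=2 h): 255·exp(−0.03014·13) = 172.343 mg/L
Dose 3 (395 mg at t=4 h): 395·exp(−0.03014·11) = 283.548 mg/L
Dose 4 (240 mg at t=6 h): 240·exp(−0.03014·9) = 182.986 mg/L
Dose 5 (300 mg at t=8 h): 300·exp(−0.03014·7) = 242.942 mg/L
Dose 6 (110 mg at t=10 h): 110·exp(−0.03014·5) = 94.613 mg/L
Dose 7 (80 mg at t=12 h): 80·exp(−0.03014·3) = 73.084 mg/L
Dose 8 (135 mg at t=14 h): 135·exp(−0.03014·1) = 130.992 mg/L
C(15) = 200.441 + 172.343 + 283.548 + 182.986 + 242.942 + 94.613 + 73.084 + 130.992 = 1380.949 mg/L

1380.949 mg/L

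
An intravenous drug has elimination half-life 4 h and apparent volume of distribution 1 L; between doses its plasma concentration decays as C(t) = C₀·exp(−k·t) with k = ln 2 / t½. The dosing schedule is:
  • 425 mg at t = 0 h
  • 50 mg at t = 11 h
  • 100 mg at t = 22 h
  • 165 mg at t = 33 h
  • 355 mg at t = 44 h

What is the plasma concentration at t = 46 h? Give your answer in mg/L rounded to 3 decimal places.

k = ln 2 / 4 = 0.17329 per h
Dose 1 (425 mg at t=0 h): 425·exp(−0.17329·46) = 0.147 mg/L
Dose 2 (50 mg at t=11 h): 50·exp(−0.17329·35) = 0.116 mg/L
Dose 3 (100 mg at t=22 h): 100·exp(−0.17329·24) = 1.563 mg/L
Dose 4 (165 mg at t=33 h): 165·exp(−0.17329·13) = 17.343 mg/L
Dose 5 (355 mg at t=44 h): 355·exp(−0.17329·2) = 251.023 mg/L
C(46) = 0.147 + 0.116 + 1.563 + 17.343 + 251.023 = 270.192 mg/L

270.192 mg/L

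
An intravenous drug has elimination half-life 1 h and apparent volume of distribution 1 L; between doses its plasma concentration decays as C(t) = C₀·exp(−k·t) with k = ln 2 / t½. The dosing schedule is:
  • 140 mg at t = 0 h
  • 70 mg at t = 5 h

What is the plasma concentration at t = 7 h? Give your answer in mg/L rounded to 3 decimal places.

18.594 mg/L

k = ln 2 / 1 = 0.69315 per h
Dose 1 (140 mg at t=0 h): 140·exp(−0.69315·7) = 1.094 mg/L
Dose 2 (70 mg at t=5 h): 70·exp(−0.69315·2) = 17.500 mg/L
C(7) = 1.094 + 17.500 = 18.594 mg/L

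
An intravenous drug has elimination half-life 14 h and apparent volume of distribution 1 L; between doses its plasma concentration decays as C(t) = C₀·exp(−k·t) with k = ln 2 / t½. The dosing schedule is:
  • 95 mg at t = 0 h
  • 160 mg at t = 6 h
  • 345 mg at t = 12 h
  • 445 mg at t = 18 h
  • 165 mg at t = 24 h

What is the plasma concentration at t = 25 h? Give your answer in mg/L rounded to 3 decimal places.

k = ln 2 / 14 = 0.04951 per h
Dose 1 (95 mg at t=0 h): 95·exp(−0.04951·25) = 27.553 mg/L
Dose 2 (160 mg at t=6 h): 160·exp(−0.04951·19) = 62.457 mg/L
Dose 3 (345 mg at t=12 h): 345·exp(−0.04951·13) = 181.256 mg/L
Dose 4 (445 mg at t=18 h): 445·exp(−0.04951·7) = 314.663 mg/L
Dose 5 (165 mg at t=24 h): 165·exp(−0.04951·1) = 157.030 mg/L
C(25) = 27.553 + 62.457 + 181.256 + 314.663 + 157.030 = 742.958 mg/L

742.958 mg/L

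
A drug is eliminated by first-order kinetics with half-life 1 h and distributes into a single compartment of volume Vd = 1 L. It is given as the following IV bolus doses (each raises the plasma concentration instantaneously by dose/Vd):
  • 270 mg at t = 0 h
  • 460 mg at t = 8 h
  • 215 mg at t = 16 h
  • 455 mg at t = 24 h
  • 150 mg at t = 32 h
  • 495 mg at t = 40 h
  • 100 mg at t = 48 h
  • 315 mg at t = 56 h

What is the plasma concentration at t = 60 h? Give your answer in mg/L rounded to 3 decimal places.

k = ln 2 / 1 = 0.69315 per h
Dose 1 (270 mg at t=0 h): 270·exp(−0.69315·60) = 0.000 mg/L
Dose 2 (460 mg at t=8 h): 460·exp(−0.69315·52) = 0.000 mg/L
Dose 3 (215 mg at t=16 h): 215·exp(−0.69315·44) = 0.000 mg/L
Dose 4 (455 mg at t=24 h): 455·exp(−0.69315·36) = 0.000 mg/L
Dose 5 (150 mg at t=32 h): 150·exp(−0.69315·28) = 0.000 mg/L
Dose 6 (495 mg at t=40 h): 495·exp(−0.69315·20) = 0.000 mg/L
Dose 7 (100 mg at t=48 h): 100·exp(−0.69315·12) = 0.024 mg/L
Dose 8 (315 mg at t=56 h): 315·exp(−0.69315·4) = 19.688 mg/L
C(60) = 0.000 + 0.000 + 0.000 + 0.000 + 0.000 + 0.000 + 0.024 + 19.688 = 19.712 mg/L

19.712 mg/L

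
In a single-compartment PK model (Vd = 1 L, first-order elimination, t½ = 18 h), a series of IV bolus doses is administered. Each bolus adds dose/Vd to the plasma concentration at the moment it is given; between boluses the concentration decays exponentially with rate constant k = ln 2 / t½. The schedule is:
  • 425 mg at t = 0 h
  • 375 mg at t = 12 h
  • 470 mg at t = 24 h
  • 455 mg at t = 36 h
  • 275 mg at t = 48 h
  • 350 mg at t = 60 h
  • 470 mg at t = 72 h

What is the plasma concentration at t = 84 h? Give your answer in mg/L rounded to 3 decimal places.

662.188 mg/L

k = ln 2 / 18 = 0.03851 per h
Dose 1 (425 mg at t=0 h): 425·exp(−0.03851·84) = 16.733 mg/L
Dose 2 (375 mg at t=12 h): 375·exp(−0.03851·72) = 23.438 mg/L
Dose 3 (470 mg at t=24 h): 470·exp(−0.03851·60) = 46.630 mg/L
Dose 4 (455 mg at t=36 h): 455·exp(−0.03851·48) = 71.658 mg/L
Dose 5 (275 mg at t=48 h): 275·exp(−0.03851·36) = 68.750 mg/L
Dose 6 (350 mg at t=60 h): 350·exp(−0.03851·24) = 138.898 mg/L
Dose 7 (470 mg at t=72 h): 470·exp(−0.03851·12) = 296.081 mg/L
C(84) = 16.733 + 23.438 + 46.630 + 71.658 + 68.750 + 138.898 + 296.081 = 662.188 mg/L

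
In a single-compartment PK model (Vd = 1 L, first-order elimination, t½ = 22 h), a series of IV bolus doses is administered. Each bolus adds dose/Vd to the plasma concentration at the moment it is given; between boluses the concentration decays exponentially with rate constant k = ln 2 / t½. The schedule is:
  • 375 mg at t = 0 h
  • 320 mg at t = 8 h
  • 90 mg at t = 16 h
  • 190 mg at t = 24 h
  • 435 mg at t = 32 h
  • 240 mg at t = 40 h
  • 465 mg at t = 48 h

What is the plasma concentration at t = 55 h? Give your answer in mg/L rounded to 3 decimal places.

970.292 mg/L

k = ln 2 / 22 = 0.03151 per h
Dose 1 (375 mg at t=0 h): 375·exp(−0.03151·55) = 66.291 mg/L
Dose 2 (320 mg at t=8 h): 320·exp(−0.03151·47) = 72.785 mg/L
Dose 3 (90 mg at t=16 h): 90·exp(−0.03151·39) = 26.339 mg/L
Dose 4 (190 mg at t=24 h): 190·exp(−0.03151·31) = 71.544 mg/L
Dose 5 (435 mg at t=32 h): 435·exp(−0.03151·23) = 210.754 mg/L
Dose 6 (240 mg at t=40 h): 240·exp(−0.03151·15) = 149.611 mg/L
Dose 7 (465 mg at t=48 h): 465·exp(−0.03151·7) = 372.967 mg/L
C(55) = 66.291 + 72.785 + 26.339 + 71.544 + 210.754 + 149.611 + 372.967 = 970.292 mg/L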